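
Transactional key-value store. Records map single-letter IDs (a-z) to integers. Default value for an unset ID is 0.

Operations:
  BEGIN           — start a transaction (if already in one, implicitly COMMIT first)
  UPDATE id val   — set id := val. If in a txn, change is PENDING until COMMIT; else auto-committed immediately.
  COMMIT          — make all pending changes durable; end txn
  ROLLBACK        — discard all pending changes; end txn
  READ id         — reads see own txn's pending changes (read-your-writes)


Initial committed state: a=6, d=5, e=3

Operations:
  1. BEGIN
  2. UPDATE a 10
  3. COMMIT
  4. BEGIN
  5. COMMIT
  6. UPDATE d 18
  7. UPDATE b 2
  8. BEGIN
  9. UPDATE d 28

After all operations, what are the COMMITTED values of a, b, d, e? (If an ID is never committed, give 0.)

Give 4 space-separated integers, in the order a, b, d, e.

Answer: 10 2 18 3

Derivation:
Initial committed: {a=6, d=5, e=3}
Op 1: BEGIN: in_txn=True, pending={}
Op 2: UPDATE a=10 (pending; pending now {a=10})
Op 3: COMMIT: merged ['a'] into committed; committed now {a=10, d=5, e=3}
Op 4: BEGIN: in_txn=True, pending={}
Op 5: COMMIT: merged [] into committed; committed now {a=10, d=5, e=3}
Op 6: UPDATE d=18 (auto-commit; committed d=18)
Op 7: UPDATE b=2 (auto-commit; committed b=2)
Op 8: BEGIN: in_txn=True, pending={}
Op 9: UPDATE d=28 (pending; pending now {d=28})
Final committed: {a=10, b=2, d=18, e=3}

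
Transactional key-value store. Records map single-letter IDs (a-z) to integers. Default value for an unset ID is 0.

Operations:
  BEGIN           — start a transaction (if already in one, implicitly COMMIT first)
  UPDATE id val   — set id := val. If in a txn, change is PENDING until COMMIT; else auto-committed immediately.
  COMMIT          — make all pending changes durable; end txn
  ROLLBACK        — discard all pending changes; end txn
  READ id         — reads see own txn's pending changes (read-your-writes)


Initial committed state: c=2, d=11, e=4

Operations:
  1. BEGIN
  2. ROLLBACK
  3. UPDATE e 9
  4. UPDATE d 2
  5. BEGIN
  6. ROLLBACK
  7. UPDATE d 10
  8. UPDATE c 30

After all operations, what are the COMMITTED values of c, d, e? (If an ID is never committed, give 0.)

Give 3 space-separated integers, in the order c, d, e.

Initial committed: {c=2, d=11, e=4}
Op 1: BEGIN: in_txn=True, pending={}
Op 2: ROLLBACK: discarded pending []; in_txn=False
Op 3: UPDATE e=9 (auto-commit; committed e=9)
Op 4: UPDATE d=2 (auto-commit; committed d=2)
Op 5: BEGIN: in_txn=True, pending={}
Op 6: ROLLBACK: discarded pending []; in_txn=False
Op 7: UPDATE d=10 (auto-commit; committed d=10)
Op 8: UPDATE c=30 (auto-commit; committed c=30)
Final committed: {c=30, d=10, e=9}

Answer: 30 10 9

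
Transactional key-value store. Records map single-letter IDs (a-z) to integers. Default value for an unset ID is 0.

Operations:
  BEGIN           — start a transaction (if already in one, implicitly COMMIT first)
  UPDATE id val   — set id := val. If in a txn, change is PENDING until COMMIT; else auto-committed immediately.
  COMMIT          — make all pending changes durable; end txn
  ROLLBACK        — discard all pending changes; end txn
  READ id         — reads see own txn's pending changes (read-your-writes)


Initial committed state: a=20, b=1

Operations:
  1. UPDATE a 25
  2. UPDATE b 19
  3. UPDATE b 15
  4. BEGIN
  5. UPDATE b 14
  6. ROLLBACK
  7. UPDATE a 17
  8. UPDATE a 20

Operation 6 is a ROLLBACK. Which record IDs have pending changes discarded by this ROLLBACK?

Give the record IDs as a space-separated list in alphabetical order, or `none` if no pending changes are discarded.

Initial committed: {a=20, b=1}
Op 1: UPDATE a=25 (auto-commit; committed a=25)
Op 2: UPDATE b=19 (auto-commit; committed b=19)
Op 3: UPDATE b=15 (auto-commit; committed b=15)
Op 4: BEGIN: in_txn=True, pending={}
Op 5: UPDATE b=14 (pending; pending now {b=14})
Op 6: ROLLBACK: discarded pending ['b']; in_txn=False
Op 7: UPDATE a=17 (auto-commit; committed a=17)
Op 8: UPDATE a=20 (auto-commit; committed a=20)
ROLLBACK at op 6 discards: ['b']

Answer: b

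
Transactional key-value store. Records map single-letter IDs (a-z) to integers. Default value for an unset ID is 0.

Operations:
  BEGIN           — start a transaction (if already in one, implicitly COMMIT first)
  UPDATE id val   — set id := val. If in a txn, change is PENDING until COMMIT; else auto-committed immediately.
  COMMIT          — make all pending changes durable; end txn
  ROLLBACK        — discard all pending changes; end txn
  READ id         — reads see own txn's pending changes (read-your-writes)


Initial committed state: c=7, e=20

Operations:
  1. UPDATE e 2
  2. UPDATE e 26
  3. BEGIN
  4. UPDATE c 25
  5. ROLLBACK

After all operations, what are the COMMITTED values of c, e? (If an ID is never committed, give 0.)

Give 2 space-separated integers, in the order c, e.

Initial committed: {c=7, e=20}
Op 1: UPDATE e=2 (auto-commit; committed e=2)
Op 2: UPDATE e=26 (auto-commit; committed e=26)
Op 3: BEGIN: in_txn=True, pending={}
Op 4: UPDATE c=25 (pending; pending now {c=25})
Op 5: ROLLBACK: discarded pending ['c']; in_txn=False
Final committed: {c=7, e=26}

Answer: 7 26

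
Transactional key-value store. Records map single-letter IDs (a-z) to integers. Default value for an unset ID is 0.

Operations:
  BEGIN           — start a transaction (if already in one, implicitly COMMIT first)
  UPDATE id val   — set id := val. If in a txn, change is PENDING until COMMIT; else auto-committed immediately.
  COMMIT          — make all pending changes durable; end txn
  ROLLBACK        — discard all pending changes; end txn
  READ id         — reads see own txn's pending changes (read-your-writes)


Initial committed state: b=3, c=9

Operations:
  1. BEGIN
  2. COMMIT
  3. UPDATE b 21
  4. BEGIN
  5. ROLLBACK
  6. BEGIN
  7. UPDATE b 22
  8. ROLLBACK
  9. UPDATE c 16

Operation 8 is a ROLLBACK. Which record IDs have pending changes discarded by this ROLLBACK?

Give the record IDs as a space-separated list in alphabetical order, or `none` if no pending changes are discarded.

Answer: b

Derivation:
Initial committed: {b=3, c=9}
Op 1: BEGIN: in_txn=True, pending={}
Op 2: COMMIT: merged [] into committed; committed now {b=3, c=9}
Op 3: UPDATE b=21 (auto-commit; committed b=21)
Op 4: BEGIN: in_txn=True, pending={}
Op 5: ROLLBACK: discarded pending []; in_txn=False
Op 6: BEGIN: in_txn=True, pending={}
Op 7: UPDATE b=22 (pending; pending now {b=22})
Op 8: ROLLBACK: discarded pending ['b']; in_txn=False
Op 9: UPDATE c=16 (auto-commit; committed c=16)
ROLLBACK at op 8 discards: ['b']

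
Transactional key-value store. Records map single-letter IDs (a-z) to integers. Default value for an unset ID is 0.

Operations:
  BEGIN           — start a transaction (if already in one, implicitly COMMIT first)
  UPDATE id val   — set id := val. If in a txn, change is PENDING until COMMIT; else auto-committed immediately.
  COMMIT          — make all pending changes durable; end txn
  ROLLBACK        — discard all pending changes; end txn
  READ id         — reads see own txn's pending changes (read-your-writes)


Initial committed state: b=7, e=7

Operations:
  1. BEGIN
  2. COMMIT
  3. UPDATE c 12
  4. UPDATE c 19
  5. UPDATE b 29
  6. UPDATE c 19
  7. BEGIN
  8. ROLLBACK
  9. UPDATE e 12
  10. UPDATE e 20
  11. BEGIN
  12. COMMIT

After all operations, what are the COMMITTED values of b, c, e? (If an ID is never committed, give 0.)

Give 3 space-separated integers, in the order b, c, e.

Answer: 29 19 20

Derivation:
Initial committed: {b=7, e=7}
Op 1: BEGIN: in_txn=True, pending={}
Op 2: COMMIT: merged [] into committed; committed now {b=7, e=7}
Op 3: UPDATE c=12 (auto-commit; committed c=12)
Op 4: UPDATE c=19 (auto-commit; committed c=19)
Op 5: UPDATE b=29 (auto-commit; committed b=29)
Op 6: UPDATE c=19 (auto-commit; committed c=19)
Op 7: BEGIN: in_txn=True, pending={}
Op 8: ROLLBACK: discarded pending []; in_txn=False
Op 9: UPDATE e=12 (auto-commit; committed e=12)
Op 10: UPDATE e=20 (auto-commit; committed e=20)
Op 11: BEGIN: in_txn=True, pending={}
Op 12: COMMIT: merged [] into committed; committed now {b=29, c=19, e=20}
Final committed: {b=29, c=19, e=20}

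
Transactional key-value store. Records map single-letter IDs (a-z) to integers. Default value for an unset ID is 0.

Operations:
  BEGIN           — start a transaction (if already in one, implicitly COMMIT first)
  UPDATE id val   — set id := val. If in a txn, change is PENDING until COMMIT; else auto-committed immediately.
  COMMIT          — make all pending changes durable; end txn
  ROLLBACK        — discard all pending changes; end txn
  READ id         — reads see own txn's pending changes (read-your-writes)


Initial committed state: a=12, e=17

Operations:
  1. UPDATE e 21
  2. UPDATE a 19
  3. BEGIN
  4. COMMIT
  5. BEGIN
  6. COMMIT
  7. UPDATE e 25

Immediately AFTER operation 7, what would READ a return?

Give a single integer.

Answer: 19

Derivation:
Initial committed: {a=12, e=17}
Op 1: UPDATE e=21 (auto-commit; committed e=21)
Op 2: UPDATE a=19 (auto-commit; committed a=19)
Op 3: BEGIN: in_txn=True, pending={}
Op 4: COMMIT: merged [] into committed; committed now {a=19, e=21}
Op 5: BEGIN: in_txn=True, pending={}
Op 6: COMMIT: merged [] into committed; committed now {a=19, e=21}
Op 7: UPDATE e=25 (auto-commit; committed e=25)
After op 7: visible(a) = 19 (pending={}, committed={a=19, e=25})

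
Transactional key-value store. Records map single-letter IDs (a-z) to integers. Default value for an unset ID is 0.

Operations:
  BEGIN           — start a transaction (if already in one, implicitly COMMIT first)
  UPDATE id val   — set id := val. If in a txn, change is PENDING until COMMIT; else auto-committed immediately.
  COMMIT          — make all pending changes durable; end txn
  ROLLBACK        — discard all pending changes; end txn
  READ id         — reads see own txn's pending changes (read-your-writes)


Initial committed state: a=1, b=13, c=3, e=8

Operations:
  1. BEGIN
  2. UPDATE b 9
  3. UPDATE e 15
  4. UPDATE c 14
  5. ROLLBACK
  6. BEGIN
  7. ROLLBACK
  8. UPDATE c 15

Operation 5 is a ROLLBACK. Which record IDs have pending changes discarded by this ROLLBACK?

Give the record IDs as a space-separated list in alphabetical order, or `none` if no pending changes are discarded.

Initial committed: {a=1, b=13, c=3, e=8}
Op 1: BEGIN: in_txn=True, pending={}
Op 2: UPDATE b=9 (pending; pending now {b=9})
Op 3: UPDATE e=15 (pending; pending now {b=9, e=15})
Op 4: UPDATE c=14 (pending; pending now {b=9, c=14, e=15})
Op 5: ROLLBACK: discarded pending ['b', 'c', 'e']; in_txn=False
Op 6: BEGIN: in_txn=True, pending={}
Op 7: ROLLBACK: discarded pending []; in_txn=False
Op 8: UPDATE c=15 (auto-commit; committed c=15)
ROLLBACK at op 5 discards: ['b', 'c', 'e']

Answer: b c e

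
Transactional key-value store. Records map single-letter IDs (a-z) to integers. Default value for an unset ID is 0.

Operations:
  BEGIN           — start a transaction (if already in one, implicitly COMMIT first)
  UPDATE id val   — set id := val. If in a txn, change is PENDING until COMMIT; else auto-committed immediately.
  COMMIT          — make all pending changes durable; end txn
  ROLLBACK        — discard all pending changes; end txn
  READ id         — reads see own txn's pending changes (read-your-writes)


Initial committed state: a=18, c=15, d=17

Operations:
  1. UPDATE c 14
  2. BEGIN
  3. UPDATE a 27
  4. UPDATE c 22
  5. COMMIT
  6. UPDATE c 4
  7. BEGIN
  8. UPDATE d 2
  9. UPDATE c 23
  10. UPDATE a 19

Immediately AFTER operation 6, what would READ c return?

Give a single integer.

Initial committed: {a=18, c=15, d=17}
Op 1: UPDATE c=14 (auto-commit; committed c=14)
Op 2: BEGIN: in_txn=True, pending={}
Op 3: UPDATE a=27 (pending; pending now {a=27})
Op 4: UPDATE c=22 (pending; pending now {a=27, c=22})
Op 5: COMMIT: merged ['a', 'c'] into committed; committed now {a=27, c=22, d=17}
Op 6: UPDATE c=4 (auto-commit; committed c=4)
After op 6: visible(c) = 4 (pending={}, committed={a=27, c=4, d=17})

Answer: 4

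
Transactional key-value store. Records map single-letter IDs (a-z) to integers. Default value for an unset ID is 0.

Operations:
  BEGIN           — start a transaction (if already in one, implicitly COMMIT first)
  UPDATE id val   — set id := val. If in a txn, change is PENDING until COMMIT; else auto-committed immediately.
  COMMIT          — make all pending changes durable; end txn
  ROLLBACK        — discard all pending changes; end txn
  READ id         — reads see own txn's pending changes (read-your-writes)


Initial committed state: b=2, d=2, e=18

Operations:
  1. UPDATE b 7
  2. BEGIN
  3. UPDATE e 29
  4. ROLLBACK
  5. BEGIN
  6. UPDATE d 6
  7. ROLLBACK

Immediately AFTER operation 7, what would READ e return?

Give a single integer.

Initial committed: {b=2, d=2, e=18}
Op 1: UPDATE b=7 (auto-commit; committed b=7)
Op 2: BEGIN: in_txn=True, pending={}
Op 3: UPDATE e=29 (pending; pending now {e=29})
Op 4: ROLLBACK: discarded pending ['e']; in_txn=False
Op 5: BEGIN: in_txn=True, pending={}
Op 6: UPDATE d=6 (pending; pending now {d=6})
Op 7: ROLLBACK: discarded pending ['d']; in_txn=False
After op 7: visible(e) = 18 (pending={}, committed={b=7, d=2, e=18})

Answer: 18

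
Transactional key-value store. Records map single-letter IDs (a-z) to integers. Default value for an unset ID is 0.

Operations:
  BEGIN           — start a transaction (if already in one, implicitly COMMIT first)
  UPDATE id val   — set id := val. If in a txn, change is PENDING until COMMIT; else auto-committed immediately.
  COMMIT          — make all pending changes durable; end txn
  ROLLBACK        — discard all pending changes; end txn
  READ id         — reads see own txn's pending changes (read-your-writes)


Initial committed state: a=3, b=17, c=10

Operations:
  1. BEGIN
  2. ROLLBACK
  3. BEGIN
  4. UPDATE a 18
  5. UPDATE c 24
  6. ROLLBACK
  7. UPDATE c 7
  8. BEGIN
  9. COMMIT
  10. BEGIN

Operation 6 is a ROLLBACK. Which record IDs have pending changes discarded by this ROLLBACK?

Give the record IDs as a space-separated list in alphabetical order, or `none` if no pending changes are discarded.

Initial committed: {a=3, b=17, c=10}
Op 1: BEGIN: in_txn=True, pending={}
Op 2: ROLLBACK: discarded pending []; in_txn=False
Op 3: BEGIN: in_txn=True, pending={}
Op 4: UPDATE a=18 (pending; pending now {a=18})
Op 5: UPDATE c=24 (pending; pending now {a=18, c=24})
Op 6: ROLLBACK: discarded pending ['a', 'c']; in_txn=False
Op 7: UPDATE c=7 (auto-commit; committed c=7)
Op 8: BEGIN: in_txn=True, pending={}
Op 9: COMMIT: merged [] into committed; committed now {a=3, b=17, c=7}
Op 10: BEGIN: in_txn=True, pending={}
ROLLBACK at op 6 discards: ['a', 'c']

Answer: a c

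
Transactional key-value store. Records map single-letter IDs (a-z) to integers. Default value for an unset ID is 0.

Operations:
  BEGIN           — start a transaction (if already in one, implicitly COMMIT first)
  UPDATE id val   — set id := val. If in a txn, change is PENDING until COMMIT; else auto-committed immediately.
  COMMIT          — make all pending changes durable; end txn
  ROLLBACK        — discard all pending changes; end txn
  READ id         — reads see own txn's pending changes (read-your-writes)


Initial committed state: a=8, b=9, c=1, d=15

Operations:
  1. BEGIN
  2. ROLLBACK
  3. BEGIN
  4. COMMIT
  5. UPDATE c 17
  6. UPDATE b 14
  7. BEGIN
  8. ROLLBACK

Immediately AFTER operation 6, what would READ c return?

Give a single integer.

Answer: 17

Derivation:
Initial committed: {a=8, b=9, c=1, d=15}
Op 1: BEGIN: in_txn=True, pending={}
Op 2: ROLLBACK: discarded pending []; in_txn=False
Op 3: BEGIN: in_txn=True, pending={}
Op 4: COMMIT: merged [] into committed; committed now {a=8, b=9, c=1, d=15}
Op 5: UPDATE c=17 (auto-commit; committed c=17)
Op 6: UPDATE b=14 (auto-commit; committed b=14)
After op 6: visible(c) = 17 (pending={}, committed={a=8, b=14, c=17, d=15})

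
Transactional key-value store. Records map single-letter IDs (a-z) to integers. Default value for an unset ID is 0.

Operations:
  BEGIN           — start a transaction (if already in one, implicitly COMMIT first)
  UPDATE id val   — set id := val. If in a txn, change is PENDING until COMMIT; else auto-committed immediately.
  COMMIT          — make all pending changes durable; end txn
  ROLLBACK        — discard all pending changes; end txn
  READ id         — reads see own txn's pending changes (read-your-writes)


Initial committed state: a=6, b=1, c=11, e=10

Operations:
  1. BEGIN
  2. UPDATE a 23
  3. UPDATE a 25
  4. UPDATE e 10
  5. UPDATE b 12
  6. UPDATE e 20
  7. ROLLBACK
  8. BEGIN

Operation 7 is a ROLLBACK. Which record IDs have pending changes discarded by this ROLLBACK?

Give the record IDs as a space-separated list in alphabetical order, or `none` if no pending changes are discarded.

Answer: a b e

Derivation:
Initial committed: {a=6, b=1, c=11, e=10}
Op 1: BEGIN: in_txn=True, pending={}
Op 2: UPDATE a=23 (pending; pending now {a=23})
Op 3: UPDATE a=25 (pending; pending now {a=25})
Op 4: UPDATE e=10 (pending; pending now {a=25, e=10})
Op 5: UPDATE b=12 (pending; pending now {a=25, b=12, e=10})
Op 6: UPDATE e=20 (pending; pending now {a=25, b=12, e=20})
Op 7: ROLLBACK: discarded pending ['a', 'b', 'e']; in_txn=False
Op 8: BEGIN: in_txn=True, pending={}
ROLLBACK at op 7 discards: ['a', 'b', 'e']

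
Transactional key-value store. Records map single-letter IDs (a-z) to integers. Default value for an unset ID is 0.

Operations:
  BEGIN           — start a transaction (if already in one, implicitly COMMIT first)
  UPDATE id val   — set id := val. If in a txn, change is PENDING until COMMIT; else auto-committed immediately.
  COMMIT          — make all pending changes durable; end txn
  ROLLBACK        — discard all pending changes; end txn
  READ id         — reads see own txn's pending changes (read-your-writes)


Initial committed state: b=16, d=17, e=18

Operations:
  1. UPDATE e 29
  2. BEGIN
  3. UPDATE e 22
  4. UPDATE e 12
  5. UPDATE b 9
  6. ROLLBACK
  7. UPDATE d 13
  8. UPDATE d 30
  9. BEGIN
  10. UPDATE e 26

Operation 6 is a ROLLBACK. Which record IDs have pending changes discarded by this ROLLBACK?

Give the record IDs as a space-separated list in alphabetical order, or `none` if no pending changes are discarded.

Initial committed: {b=16, d=17, e=18}
Op 1: UPDATE e=29 (auto-commit; committed e=29)
Op 2: BEGIN: in_txn=True, pending={}
Op 3: UPDATE e=22 (pending; pending now {e=22})
Op 4: UPDATE e=12 (pending; pending now {e=12})
Op 5: UPDATE b=9 (pending; pending now {b=9, e=12})
Op 6: ROLLBACK: discarded pending ['b', 'e']; in_txn=False
Op 7: UPDATE d=13 (auto-commit; committed d=13)
Op 8: UPDATE d=30 (auto-commit; committed d=30)
Op 9: BEGIN: in_txn=True, pending={}
Op 10: UPDATE e=26 (pending; pending now {e=26})
ROLLBACK at op 6 discards: ['b', 'e']

Answer: b e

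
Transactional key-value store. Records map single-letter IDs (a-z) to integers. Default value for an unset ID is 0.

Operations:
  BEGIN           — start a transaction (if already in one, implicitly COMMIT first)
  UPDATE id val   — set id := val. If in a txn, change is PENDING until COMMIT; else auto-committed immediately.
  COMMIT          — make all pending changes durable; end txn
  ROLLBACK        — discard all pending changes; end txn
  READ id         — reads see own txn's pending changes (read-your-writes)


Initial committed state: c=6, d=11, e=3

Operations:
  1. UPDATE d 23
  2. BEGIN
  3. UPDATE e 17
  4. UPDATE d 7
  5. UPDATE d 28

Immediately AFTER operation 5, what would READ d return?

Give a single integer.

Initial committed: {c=6, d=11, e=3}
Op 1: UPDATE d=23 (auto-commit; committed d=23)
Op 2: BEGIN: in_txn=True, pending={}
Op 3: UPDATE e=17 (pending; pending now {e=17})
Op 4: UPDATE d=7 (pending; pending now {d=7, e=17})
Op 5: UPDATE d=28 (pending; pending now {d=28, e=17})
After op 5: visible(d) = 28 (pending={d=28, e=17}, committed={c=6, d=23, e=3})

Answer: 28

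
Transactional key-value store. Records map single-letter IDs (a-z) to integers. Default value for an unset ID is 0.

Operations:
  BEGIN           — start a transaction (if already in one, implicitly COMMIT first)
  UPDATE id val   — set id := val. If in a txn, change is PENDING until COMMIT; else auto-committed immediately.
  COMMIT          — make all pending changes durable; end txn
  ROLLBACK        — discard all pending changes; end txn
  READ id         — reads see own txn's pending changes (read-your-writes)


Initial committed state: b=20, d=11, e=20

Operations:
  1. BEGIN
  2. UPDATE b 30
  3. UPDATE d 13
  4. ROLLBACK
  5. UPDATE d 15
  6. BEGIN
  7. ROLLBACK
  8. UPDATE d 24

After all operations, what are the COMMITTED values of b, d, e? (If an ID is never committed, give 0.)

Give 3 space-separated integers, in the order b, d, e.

Initial committed: {b=20, d=11, e=20}
Op 1: BEGIN: in_txn=True, pending={}
Op 2: UPDATE b=30 (pending; pending now {b=30})
Op 3: UPDATE d=13 (pending; pending now {b=30, d=13})
Op 4: ROLLBACK: discarded pending ['b', 'd']; in_txn=False
Op 5: UPDATE d=15 (auto-commit; committed d=15)
Op 6: BEGIN: in_txn=True, pending={}
Op 7: ROLLBACK: discarded pending []; in_txn=False
Op 8: UPDATE d=24 (auto-commit; committed d=24)
Final committed: {b=20, d=24, e=20}

Answer: 20 24 20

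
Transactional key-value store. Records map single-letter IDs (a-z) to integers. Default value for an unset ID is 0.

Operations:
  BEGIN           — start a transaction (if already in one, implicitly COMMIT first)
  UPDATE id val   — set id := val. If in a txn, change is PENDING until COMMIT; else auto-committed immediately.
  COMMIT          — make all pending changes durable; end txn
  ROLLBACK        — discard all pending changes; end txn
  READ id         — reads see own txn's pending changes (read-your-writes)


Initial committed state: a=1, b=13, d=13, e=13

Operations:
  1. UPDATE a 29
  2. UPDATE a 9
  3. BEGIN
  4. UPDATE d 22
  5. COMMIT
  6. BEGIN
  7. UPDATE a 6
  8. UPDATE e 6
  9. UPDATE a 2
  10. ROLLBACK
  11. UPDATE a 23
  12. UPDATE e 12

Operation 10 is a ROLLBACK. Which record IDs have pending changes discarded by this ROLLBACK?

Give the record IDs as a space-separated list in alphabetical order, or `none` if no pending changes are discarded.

Answer: a e

Derivation:
Initial committed: {a=1, b=13, d=13, e=13}
Op 1: UPDATE a=29 (auto-commit; committed a=29)
Op 2: UPDATE a=9 (auto-commit; committed a=9)
Op 3: BEGIN: in_txn=True, pending={}
Op 4: UPDATE d=22 (pending; pending now {d=22})
Op 5: COMMIT: merged ['d'] into committed; committed now {a=9, b=13, d=22, e=13}
Op 6: BEGIN: in_txn=True, pending={}
Op 7: UPDATE a=6 (pending; pending now {a=6})
Op 8: UPDATE e=6 (pending; pending now {a=6, e=6})
Op 9: UPDATE a=2 (pending; pending now {a=2, e=6})
Op 10: ROLLBACK: discarded pending ['a', 'e']; in_txn=False
Op 11: UPDATE a=23 (auto-commit; committed a=23)
Op 12: UPDATE e=12 (auto-commit; committed e=12)
ROLLBACK at op 10 discards: ['a', 'e']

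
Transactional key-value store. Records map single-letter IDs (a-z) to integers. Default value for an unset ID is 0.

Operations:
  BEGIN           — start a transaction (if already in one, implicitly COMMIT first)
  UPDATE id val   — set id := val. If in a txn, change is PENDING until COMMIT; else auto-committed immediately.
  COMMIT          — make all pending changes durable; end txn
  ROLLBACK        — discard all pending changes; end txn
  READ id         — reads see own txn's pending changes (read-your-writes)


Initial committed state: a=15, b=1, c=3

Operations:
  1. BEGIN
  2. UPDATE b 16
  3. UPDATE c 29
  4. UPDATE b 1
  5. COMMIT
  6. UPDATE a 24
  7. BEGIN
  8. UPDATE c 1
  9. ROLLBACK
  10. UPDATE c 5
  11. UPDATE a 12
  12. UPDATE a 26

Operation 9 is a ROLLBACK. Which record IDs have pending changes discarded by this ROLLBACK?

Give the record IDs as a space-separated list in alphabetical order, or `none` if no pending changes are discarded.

Answer: c

Derivation:
Initial committed: {a=15, b=1, c=3}
Op 1: BEGIN: in_txn=True, pending={}
Op 2: UPDATE b=16 (pending; pending now {b=16})
Op 3: UPDATE c=29 (pending; pending now {b=16, c=29})
Op 4: UPDATE b=1 (pending; pending now {b=1, c=29})
Op 5: COMMIT: merged ['b', 'c'] into committed; committed now {a=15, b=1, c=29}
Op 6: UPDATE a=24 (auto-commit; committed a=24)
Op 7: BEGIN: in_txn=True, pending={}
Op 8: UPDATE c=1 (pending; pending now {c=1})
Op 9: ROLLBACK: discarded pending ['c']; in_txn=False
Op 10: UPDATE c=5 (auto-commit; committed c=5)
Op 11: UPDATE a=12 (auto-commit; committed a=12)
Op 12: UPDATE a=26 (auto-commit; committed a=26)
ROLLBACK at op 9 discards: ['c']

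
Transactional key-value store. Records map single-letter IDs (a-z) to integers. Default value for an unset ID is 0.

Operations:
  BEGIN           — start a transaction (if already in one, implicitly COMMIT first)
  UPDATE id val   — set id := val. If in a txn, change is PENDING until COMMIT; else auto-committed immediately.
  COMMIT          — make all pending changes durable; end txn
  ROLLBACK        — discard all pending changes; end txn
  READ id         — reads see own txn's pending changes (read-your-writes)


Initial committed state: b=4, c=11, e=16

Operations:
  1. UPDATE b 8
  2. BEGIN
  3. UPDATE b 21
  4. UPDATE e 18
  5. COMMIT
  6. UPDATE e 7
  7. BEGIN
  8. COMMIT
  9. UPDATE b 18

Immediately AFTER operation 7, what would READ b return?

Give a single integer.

Answer: 21

Derivation:
Initial committed: {b=4, c=11, e=16}
Op 1: UPDATE b=8 (auto-commit; committed b=8)
Op 2: BEGIN: in_txn=True, pending={}
Op 3: UPDATE b=21 (pending; pending now {b=21})
Op 4: UPDATE e=18 (pending; pending now {b=21, e=18})
Op 5: COMMIT: merged ['b', 'e'] into committed; committed now {b=21, c=11, e=18}
Op 6: UPDATE e=7 (auto-commit; committed e=7)
Op 7: BEGIN: in_txn=True, pending={}
After op 7: visible(b) = 21 (pending={}, committed={b=21, c=11, e=7})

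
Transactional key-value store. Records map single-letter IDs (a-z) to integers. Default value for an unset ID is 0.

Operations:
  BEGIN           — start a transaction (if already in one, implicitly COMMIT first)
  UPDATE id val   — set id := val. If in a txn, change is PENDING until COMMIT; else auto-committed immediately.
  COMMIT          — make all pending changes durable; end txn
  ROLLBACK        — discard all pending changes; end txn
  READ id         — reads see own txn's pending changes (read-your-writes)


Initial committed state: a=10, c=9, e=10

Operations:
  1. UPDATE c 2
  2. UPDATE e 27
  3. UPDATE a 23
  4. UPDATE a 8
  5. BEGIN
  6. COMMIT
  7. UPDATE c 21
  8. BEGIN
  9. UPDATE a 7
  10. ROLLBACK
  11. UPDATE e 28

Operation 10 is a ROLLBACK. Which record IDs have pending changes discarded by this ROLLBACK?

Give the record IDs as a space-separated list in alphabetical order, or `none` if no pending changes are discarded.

Answer: a

Derivation:
Initial committed: {a=10, c=9, e=10}
Op 1: UPDATE c=2 (auto-commit; committed c=2)
Op 2: UPDATE e=27 (auto-commit; committed e=27)
Op 3: UPDATE a=23 (auto-commit; committed a=23)
Op 4: UPDATE a=8 (auto-commit; committed a=8)
Op 5: BEGIN: in_txn=True, pending={}
Op 6: COMMIT: merged [] into committed; committed now {a=8, c=2, e=27}
Op 7: UPDATE c=21 (auto-commit; committed c=21)
Op 8: BEGIN: in_txn=True, pending={}
Op 9: UPDATE a=7 (pending; pending now {a=7})
Op 10: ROLLBACK: discarded pending ['a']; in_txn=False
Op 11: UPDATE e=28 (auto-commit; committed e=28)
ROLLBACK at op 10 discards: ['a']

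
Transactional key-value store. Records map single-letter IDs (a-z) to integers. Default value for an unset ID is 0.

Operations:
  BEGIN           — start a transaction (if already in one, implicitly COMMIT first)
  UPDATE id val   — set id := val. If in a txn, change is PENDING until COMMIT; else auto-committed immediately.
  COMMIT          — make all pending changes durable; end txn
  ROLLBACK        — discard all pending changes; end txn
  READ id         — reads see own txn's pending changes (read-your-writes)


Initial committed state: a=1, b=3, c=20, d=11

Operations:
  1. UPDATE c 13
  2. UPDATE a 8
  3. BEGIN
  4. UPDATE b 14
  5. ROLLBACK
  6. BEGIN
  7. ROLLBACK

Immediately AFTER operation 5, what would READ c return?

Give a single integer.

Answer: 13

Derivation:
Initial committed: {a=1, b=3, c=20, d=11}
Op 1: UPDATE c=13 (auto-commit; committed c=13)
Op 2: UPDATE a=8 (auto-commit; committed a=8)
Op 3: BEGIN: in_txn=True, pending={}
Op 4: UPDATE b=14 (pending; pending now {b=14})
Op 5: ROLLBACK: discarded pending ['b']; in_txn=False
After op 5: visible(c) = 13 (pending={}, committed={a=8, b=3, c=13, d=11})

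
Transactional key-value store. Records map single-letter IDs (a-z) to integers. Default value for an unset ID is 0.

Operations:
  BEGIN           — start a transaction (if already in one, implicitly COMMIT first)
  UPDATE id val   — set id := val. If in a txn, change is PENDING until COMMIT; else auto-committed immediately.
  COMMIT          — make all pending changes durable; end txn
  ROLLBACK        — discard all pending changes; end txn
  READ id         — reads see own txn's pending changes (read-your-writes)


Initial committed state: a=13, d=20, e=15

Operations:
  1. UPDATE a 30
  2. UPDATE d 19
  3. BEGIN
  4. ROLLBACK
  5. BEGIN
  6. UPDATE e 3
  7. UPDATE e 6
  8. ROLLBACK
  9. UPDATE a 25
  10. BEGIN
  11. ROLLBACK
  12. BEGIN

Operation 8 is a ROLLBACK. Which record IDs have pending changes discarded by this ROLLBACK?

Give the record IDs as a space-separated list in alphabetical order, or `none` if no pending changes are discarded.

Answer: e

Derivation:
Initial committed: {a=13, d=20, e=15}
Op 1: UPDATE a=30 (auto-commit; committed a=30)
Op 2: UPDATE d=19 (auto-commit; committed d=19)
Op 3: BEGIN: in_txn=True, pending={}
Op 4: ROLLBACK: discarded pending []; in_txn=False
Op 5: BEGIN: in_txn=True, pending={}
Op 6: UPDATE e=3 (pending; pending now {e=3})
Op 7: UPDATE e=6 (pending; pending now {e=6})
Op 8: ROLLBACK: discarded pending ['e']; in_txn=False
Op 9: UPDATE a=25 (auto-commit; committed a=25)
Op 10: BEGIN: in_txn=True, pending={}
Op 11: ROLLBACK: discarded pending []; in_txn=False
Op 12: BEGIN: in_txn=True, pending={}
ROLLBACK at op 8 discards: ['e']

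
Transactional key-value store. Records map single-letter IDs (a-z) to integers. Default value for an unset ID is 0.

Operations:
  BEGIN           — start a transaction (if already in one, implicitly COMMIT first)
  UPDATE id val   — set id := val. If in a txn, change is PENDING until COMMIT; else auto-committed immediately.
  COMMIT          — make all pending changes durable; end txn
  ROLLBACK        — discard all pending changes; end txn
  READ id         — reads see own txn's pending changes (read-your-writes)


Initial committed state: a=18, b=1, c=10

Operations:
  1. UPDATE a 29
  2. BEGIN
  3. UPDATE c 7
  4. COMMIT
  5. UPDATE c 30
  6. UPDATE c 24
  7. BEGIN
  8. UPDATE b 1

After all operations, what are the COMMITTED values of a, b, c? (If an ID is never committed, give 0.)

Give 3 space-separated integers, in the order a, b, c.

Initial committed: {a=18, b=1, c=10}
Op 1: UPDATE a=29 (auto-commit; committed a=29)
Op 2: BEGIN: in_txn=True, pending={}
Op 3: UPDATE c=7 (pending; pending now {c=7})
Op 4: COMMIT: merged ['c'] into committed; committed now {a=29, b=1, c=7}
Op 5: UPDATE c=30 (auto-commit; committed c=30)
Op 6: UPDATE c=24 (auto-commit; committed c=24)
Op 7: BEGIN: in_txn=True, pending={}
Op 8: UPDATE b=1 (pending; pending now {b=1})
Final committed: {a=29, b=1, c=24}

Answer: 29 1 24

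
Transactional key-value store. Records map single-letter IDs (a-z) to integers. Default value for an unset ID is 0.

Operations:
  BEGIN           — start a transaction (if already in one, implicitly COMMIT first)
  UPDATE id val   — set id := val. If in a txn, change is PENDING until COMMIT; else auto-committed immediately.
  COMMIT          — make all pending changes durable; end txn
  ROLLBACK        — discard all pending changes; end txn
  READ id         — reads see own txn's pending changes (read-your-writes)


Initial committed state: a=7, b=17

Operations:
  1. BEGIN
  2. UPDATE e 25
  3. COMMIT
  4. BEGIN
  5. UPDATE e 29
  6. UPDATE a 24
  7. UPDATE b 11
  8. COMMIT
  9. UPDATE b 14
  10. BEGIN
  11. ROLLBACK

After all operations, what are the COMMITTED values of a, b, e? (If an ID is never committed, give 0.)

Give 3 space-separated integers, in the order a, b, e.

Answer: 24 14 29

Derivation:
Initial committed: {a=7, b=17}
Op 1: BEGIN: in_txn=True, pending={}
Op 2: UPDATE e=25 (pending; pending now {e=25})
Op 3: COMMIT: merged ['e'] into committed; committed now {a=7, b=17, e=25}
Op 4: BEGIN: in_txn=True, pending={}
Op 5: UPDATE e=29 (pending; pending now {e=29})
Op 6: UPDATE a=24 (pending; pending now {a=24, e=29})
Op 7: UPDATE b=11 (pending; pending now {a=24, b=11, e=29})
Op 8: COMMIT: merged ['a', 'b', 'e'] into committed; committed now {a=24, b=11, e=29}
Op 9: UPDATE b=14 (auto-commit; committed b=14)
Op 10: BEGIN: in_txn=True, pending={}
Op 11: ROLLBACK: discarded pending []; in_txn=False
Final committed: {a=24, b=14, e=29}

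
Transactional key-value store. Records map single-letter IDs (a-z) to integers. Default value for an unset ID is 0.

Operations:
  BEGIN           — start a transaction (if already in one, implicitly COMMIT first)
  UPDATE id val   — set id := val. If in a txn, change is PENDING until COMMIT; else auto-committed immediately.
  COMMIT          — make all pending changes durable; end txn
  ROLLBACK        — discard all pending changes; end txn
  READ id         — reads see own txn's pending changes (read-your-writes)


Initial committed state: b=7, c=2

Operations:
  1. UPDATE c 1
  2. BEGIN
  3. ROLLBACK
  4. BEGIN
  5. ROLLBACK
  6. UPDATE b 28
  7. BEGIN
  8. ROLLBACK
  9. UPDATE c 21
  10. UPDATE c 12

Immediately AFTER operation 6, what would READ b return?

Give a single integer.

Initial committed: {b=7, c=2}
Op 1: UPDATE c=1 (auto-commit; committed c=1)
Op 2: BEGIN: in_txn=True, pending={}
Op 3: ROLLBACK: discarded pending []; in_txn=False
Op 4: BEGIN: in_txn=True, pending={}
Op 5: ROLLBACK: discarded pending []; in_txn=False
Op 6: UPDATE b=28 (auto-commit; committed b=28)
After op 6: visible(b) = 28 (pending={}, committed={b=28, c=1})

Answer: 28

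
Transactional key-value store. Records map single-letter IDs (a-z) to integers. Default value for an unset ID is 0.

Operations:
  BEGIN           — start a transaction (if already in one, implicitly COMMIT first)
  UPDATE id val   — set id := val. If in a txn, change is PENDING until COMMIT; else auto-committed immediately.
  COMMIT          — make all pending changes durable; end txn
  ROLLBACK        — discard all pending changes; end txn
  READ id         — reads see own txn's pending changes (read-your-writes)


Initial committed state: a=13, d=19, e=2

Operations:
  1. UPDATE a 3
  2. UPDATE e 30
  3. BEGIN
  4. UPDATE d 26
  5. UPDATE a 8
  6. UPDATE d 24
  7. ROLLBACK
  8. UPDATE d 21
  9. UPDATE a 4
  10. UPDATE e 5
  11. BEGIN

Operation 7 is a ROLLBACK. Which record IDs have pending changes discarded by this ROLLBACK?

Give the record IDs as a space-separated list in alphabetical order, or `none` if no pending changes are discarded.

Initial committed: {a=13, d=19, e=2}
Op 1: UPDATE a=3 (auto-commit; committed a=3)
Op 2: UPDATE e=30 (auto-commit; committed e=30)
Op 3: BEGIN: in_txn=True, pending={}
Op 4: UPDATE d=26 (pending; pending now {d=26})
Op 5: UPDATE a=8 (pending; pending now {a=8, d=26})
Op 6: UPDATE d=24 (pending; pending now {a=8, d=24})
Op 7: ROLLBACK: discarded pending ['a', 'd']; in_txn=False
Op 8: UPDATE d=21 (auto-commit; committed d=21)
Op 9: UPDATE a=4 (auto-commit; committed a=4)
Op 10: UPDATE e=5 (auto-commit; committed e=5)
Op 11: BEGIN: in_txn=True, pending={}
ROLLBACK at op 7 discards: ['a', 'd']

Answer: a d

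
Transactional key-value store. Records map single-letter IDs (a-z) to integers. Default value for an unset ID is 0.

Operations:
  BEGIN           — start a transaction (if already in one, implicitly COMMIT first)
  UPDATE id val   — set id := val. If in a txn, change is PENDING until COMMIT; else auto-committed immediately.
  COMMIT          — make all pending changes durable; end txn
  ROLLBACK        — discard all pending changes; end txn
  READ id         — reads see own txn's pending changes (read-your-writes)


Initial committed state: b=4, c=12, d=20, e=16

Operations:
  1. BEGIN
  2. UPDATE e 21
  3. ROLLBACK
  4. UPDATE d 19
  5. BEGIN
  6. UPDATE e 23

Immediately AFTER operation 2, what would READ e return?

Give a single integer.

Initial committed: {b=4, c=12, d=20, e=16}
Op 1: BEGIN: in_txn=True, pending={}
Op 2: UPDATE e=21 (pending; pending now {e=21})
After op 2: visible(e) = 21 (pending={e=21}, committed={b=4, c=12, d=20, e=16})

Answer: 21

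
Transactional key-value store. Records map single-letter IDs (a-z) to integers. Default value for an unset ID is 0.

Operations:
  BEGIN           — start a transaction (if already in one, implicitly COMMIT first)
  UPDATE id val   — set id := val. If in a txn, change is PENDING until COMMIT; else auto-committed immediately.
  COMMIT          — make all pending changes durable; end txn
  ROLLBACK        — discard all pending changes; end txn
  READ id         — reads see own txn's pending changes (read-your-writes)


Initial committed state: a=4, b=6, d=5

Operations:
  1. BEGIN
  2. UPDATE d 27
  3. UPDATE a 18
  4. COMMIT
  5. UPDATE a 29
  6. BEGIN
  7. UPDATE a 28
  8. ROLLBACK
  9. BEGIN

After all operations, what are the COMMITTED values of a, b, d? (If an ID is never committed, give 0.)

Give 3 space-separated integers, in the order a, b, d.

Answer: 29 6 27

Derivation:
Initial committed: {a=4, b=6, d=5}
Op 1: BEGIN: in_txn=True, pending={}
Op 2: UPDATE d=27 (pending; pending now {d=27})
Op 3: UPDATE a=18 (pending; pending now {a=18, d=27})
Op 4: COMMIT: merged ['a', 'd'] into committed; committed now {a=18, b=6, d=27}
Op 5: UPDATE a=29 (auto-commit; committed a=29)
Op 6: BEGIN: in_txn=True, pending={}
Op 7: UPDATE a=28 (pending; pending now {a=28})
Op 8: ROLLBACK: discarded pending ['a']; in_txn=False
Op 9: BEGIN: in_txn=True, pending={}
Final committed: {a=29, b=6, d=27}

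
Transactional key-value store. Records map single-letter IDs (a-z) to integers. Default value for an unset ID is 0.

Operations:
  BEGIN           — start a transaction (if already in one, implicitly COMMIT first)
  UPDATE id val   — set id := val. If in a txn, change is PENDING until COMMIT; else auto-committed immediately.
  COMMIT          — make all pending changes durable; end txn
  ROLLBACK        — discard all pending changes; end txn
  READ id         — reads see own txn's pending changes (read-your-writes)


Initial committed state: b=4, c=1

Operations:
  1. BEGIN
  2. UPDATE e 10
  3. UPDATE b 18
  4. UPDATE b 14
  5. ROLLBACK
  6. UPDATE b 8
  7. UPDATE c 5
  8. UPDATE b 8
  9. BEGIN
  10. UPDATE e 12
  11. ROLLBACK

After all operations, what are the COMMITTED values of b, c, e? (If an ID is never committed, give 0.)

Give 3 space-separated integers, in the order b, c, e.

Initial committed: {b=4, c=1}
Op 1: BEGIN: in_txn=True, pending={}
Op 2: UPDATE e=10 (pending; pending now {e=10})
Op 3: UPDATE b=18 (pending; pending now {b=18, e=10})
Op 4: UPDATE b=14 (pending; pending now {b=14, e=10})
Op 5: ROLLBACK: discarded pending ['b', 'e']; in_txn=False
Op 6: UPDATE b=8 (auto-commit; committed b=8)
Op 7: UPDATE c=5 (auto-commit; committed c=5)
Op 8: UPDATE b=8 (auto-commit; committed b=8)
Op 9: BEGIN: in_txn=True, pending={}
Op 10: UPDATE e=12 (pending; pending now {e=12})
Op 11: ROLLBACK: discarded pending ['e']; in_txn=False
Final committed: {b=8, c=5}

Answer: 8 5 0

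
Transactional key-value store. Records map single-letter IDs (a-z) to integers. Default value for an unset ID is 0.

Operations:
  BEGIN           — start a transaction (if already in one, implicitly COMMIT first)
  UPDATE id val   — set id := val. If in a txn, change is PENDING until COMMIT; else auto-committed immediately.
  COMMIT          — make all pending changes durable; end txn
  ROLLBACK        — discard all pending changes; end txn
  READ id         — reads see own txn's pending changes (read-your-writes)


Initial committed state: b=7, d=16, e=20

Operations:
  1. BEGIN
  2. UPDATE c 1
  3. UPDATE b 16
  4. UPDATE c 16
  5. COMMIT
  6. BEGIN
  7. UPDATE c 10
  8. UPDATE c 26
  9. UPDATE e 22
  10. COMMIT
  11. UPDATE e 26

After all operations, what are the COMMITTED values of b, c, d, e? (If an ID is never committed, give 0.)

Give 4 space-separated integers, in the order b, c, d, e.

Initial committed: {b=7, d=16, e=20}
Op 1: BEGIN: in_txn=True, pending={}
Op 2: UPDATE c=1 (pending; pending now {c=1})
Op 3: UPDATE b=16 (pending; pending now {b=16, c=1})
Op 4: UPDATE c=16 (pending; pending now {b=16, c=16})
Op 5: COMMIT: merged ['b', 'c'] into committed; committed now {b=16, c=16, d=16, e=20}
Op 6: BEGIN: in_txn=True, pending={}
Op 7: UPDATE c=10 (pending; pending now {c=10})
Op 8: UPDATE c=26 (pending; pending now {c=26})
Op 9: UPDATE e=22 (pending; pending now {c=26, e=22})
Op 10: COMMIT: merged ['c', 'e'] into committed; committed now {b=16, c=26, d=16, e=22}
Op 11: UPDATE e=26 (auto-commit; committed e=26)
Final committed: {b=16, c=26, d=16, e=26}

Answer: 16 26 16 26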